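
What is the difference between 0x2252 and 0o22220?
Convert 0x2252 (hexadecimal) → 2×4096 + 2×256 + 5×16 + 2 = 8786 (decimal)
Convert 0o22220 (octal) → 2×4096 + 2×512 + 2×64 + 2×8 = 9360 (decimal)
Difference: |8786 - 9360| = 574
574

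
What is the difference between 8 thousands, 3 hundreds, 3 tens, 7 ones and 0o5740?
Convert 8 thousands, 3 hundreds, 3 tens, 7 ones (place-value notation) → 8×1000 + 3×100 + 3×10 + 7 = 8337 (decimal)
Convert 0o5740 (octal) → 5×512 + 7×64 + 4×8 = 3040 (decimal)
Difference: |8337 - 3040| = 5297
5297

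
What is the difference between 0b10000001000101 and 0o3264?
Convert 0b10000001000101 (binary) → 8192 + 64 + 4 + 1 = 8261 (decimal)
Convert 0o3264 (octal) → 3×512 + 2×64 + 6×8 + 4 = 1716 (decimal)
Difference: |8261 - 1716| = 6545
6545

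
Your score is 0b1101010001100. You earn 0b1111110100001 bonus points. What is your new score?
Convert 0b1101010001100 (binary) → 4096 + 2048 + 512 + 128 + 8 + 4 = 6796 (decimal)
Convert 0b1111110100001 (binary) → 4096 + 2048 + 1024 + 512 + 256 + 128 + 32 + 1 = 8097 (decimal)
Compute 6796 + 8097 = 14893
14893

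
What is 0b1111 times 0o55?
Convert 0b1111 (binary) → 8 + 4 + 2 + 1 = 15 (decimal)
Convert 0o55 (octal) → 5×8 + 5 = 45 (decimal)
Compute 15 × 45 = 675
675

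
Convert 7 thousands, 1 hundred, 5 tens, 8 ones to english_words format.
Convert 7 thousands, 1 hundred, 5 tens, 8 ones (place-value notation) → 7×1000 + 1×100 + 5×10 + 8 = 7158 (decimal)
Convert 7158 (decimal) → 7158 = 7×1000 + 1×100 + 58 → seven thousand one hundred fifty-eight (English words)
seven thousand one hundred fifty-eight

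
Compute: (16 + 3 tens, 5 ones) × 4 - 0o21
Convert 3 tens, 5 ones (place-value notation) → 3×10 + 5 = 35 (decimal)
Convert 0o21 (octal) → 2×8 + 1 = 17 (decimal)
Expression in decimal: (16 + 35) × 4 - 17
Parentheses first: 16 + 35 = 51
Multiply: 51 × 4 = 204
Subtract: 204 - 17 = 187
187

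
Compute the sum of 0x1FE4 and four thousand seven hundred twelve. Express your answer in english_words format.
Convert 0x1FE4 (hexadecimal) → 1×4096 + 15×256 + 14×16 + 4 = 8164 (decimal)
Convert four thousand seven hundred twelve (English words) → 4×1000 + 7×100 + 12 = 4712 (decimal)
Compute 8164 + 4712 = 12876
Convert 12876 (decimal) → 12876 = 12×1000 + 8×100 + 76 → twelve thousand eight hundred seventy-six (English words)
twelve thousand eight hundred seventy-six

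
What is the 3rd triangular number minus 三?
The 3rd triangular number = 3×4/2 = 6
Convert 三 (Chinese numeral) → 3 (decimal)
Compute 6 - 3 = 3
3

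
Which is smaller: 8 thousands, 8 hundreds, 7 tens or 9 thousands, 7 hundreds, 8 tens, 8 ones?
Convert 8 thousands, 8 hundreds, 7 tens (place-value notation) → 8×1000 + 8×100 + 7×10 = 8870 (decimal)
Convert 9 thousands, 7 hundreds, 8 tens, 8 ones (place-value notation) → 9×1000 + 7×100 + 8×10 + 8 = 9788 (decimal)
Compare 8870 vs 9788: smaller = 8870
8870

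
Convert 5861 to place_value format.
Convert 5861 (decimal) → 5861 = 5×1000 + 8×100 + 6×10 + 1 → 5 thousands, 8 hundreds, 6 tens, 1 one (place-value notation)
5 thousands, 8 hundreds, 6 tens, 1 one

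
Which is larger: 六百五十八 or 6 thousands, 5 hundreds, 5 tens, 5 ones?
Convert 六百五十八 (Chinese numeral) → 6×100 + 5×10 + 8 = 658 (decimal)
Convert 6 thousands, 5 hundreds, 5 tens, 5 ones (place-value notation) → 6×1000 + 5×100 + 5×10 + 5 = 6555 (decimal)
Compare 658 vs 6555: larger = 6555
6555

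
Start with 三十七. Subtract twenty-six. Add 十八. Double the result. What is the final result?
Convert 三十七 (Chinese numeral) → 3×10 + 7 = 37 (decimal)
Start: 37
Convert twenty-six (English words) → 26 (decimal)
37 - 26 = 11
Convert 十八 (Chinese numeral) → 1×10 + 8 = 18 (decimal)
11 + 18 = 29
29 × 2 = 58
58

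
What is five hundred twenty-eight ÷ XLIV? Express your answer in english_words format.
Convert five hundred twenty-eight (English words) → 5×100 + 28 = 528 (decimal)
Convert XLIV (Roman numeral) → 40 + 4 = 44 (decimal)
Compute 528 ÷ 44 = 12
Convert 12 (decimal) → twelve (English words)
twelve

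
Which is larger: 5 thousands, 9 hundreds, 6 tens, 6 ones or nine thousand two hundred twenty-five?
Convert 5 thousands, 9 hundreds, 6 tens, 6 ones (place-value notation) → 5×1000 + 9×100 + 6×10 + 6 = 5966 (decimal)
Convert nine thousand two hundred twenty-five (English words) → 9×1000 + 2×100 + 25 = 9225 (decimal)
Compare 5966 vs 9225: larger = 9225
9225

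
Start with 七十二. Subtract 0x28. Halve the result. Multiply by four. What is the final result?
Convert 七十二 (Chinese numeral) → 7×10 + 2 = 72 (decimal)
Start: 72
Convert 0x28 (hexadecimal) → 2×16 + 8 = 40 (decimal)
72 - 40 = 32
32 ÷ 2 = 16
Convert four (English words) → 4 (decimal)
16 × 4 = 64
64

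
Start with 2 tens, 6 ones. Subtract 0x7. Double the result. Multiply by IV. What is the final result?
Convert 2 tens, 6 ones (place-value notation) → 2×10 + 6 = 26 (decimal)
Start: 26
Convert 0x7 (hexadecimal) → 7 (decimal)
26 - 7 = 19
19 × 2 = 38
Convert IV (Roman numeral) → 4 (decimal)
38 × 4 = 152
152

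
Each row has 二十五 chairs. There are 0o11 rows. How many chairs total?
Convert 二十五 (Chinese numeral) → 2×10 + 5 = 25 (decimal)
Convert 0o11 (octal) → 1×8 + 1 = 9 (decimal)
Compute 25 × 9 = 225
225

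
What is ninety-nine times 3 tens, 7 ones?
Convert ninety-nine (English words) → 99 (decimal)
Convert 3 tens, 7 ones (place-value notation) → 3×10 + 7 = 37 (decimal)
Compute 99 × 37 = 3663
3663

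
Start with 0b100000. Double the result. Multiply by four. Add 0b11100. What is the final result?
Convert 0b100000 (binary) → 32 (decimal)
Start: 32
32 × 2 = 64
Convert four (English words) → 4 (decimal)
64 × 4 = 256
Convert 0b11100 (binary) → 16 + 8 + 4 = 28 (decimal)
256 + 28 = 284
284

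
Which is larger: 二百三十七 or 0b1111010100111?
Convert 二百三十七 (Chinese numeral) → 2×100 + 3×10 + 7 = 237 (decimal)
Convert 0b1111010100111 (binary) → 4096 + 2048 + 1024 + 512 + 128 + 32 + 4 + 2 + 1 = 7847 (decimal)
Compare 237 vs 7847: larger = 7847
7847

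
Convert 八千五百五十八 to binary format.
Convert 八千五百五十八 (Chinese numeral) → 8×1000 + 5×100 + 5×10 + 8 = 8558 (decimal)
Convert 8558 (decimal) → 8558 = 8192 + 256 + 64 + 32 + 8 + 4 + 2 → 0b10000101101110 (binary)
0b10000101101110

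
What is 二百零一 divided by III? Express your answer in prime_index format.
Convert 二百零一 (Chinese numeral) → 2×100 + 1 = 201 (decimal)
Convert III (Roman numeral) → 1 + 1 + 1 = 3 (decimal)
Compute 201 ÷ 3 = 67
Convert 67 (decimal) → the 19th prime (prime index)
the 19th prime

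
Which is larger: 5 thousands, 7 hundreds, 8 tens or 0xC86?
Convert 5 thousands, 7 hundreds, 8 tens (place-value notation) → 5×1000 + 7×100 + 8×10 = 5780 (decimal)
Convert 0xC86 (hexadecimal) → 12×256 + 8×16 + 6 = 3206 (decimal)
Compare 5780 vs 3206: larger = 5780
5780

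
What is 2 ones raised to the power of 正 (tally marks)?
Convert 2 ones (place-value notation) → 2 (decimal)
Convert 正 (tally marks) → 5 (decimal)
Compute 2 ^ 5 = 32
32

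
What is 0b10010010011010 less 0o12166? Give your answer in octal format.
Convert 0b10010010011010 (binary) → 8192 + 1024 + 128 + 16 + 8 + 2 = 9370 (decimal)
Convert 0o12166 (octal) → 1×4096 + 2×512 + 1×64 + 6×8 + 6 = 5238 (decimal)
Compute 9370 - 5238 = 4132
Convert 4132 (decimal) → 4132 = 1×4096 + 4×8 + 4 → 0o10044 (octal)
0o10044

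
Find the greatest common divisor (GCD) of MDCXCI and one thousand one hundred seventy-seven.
Convert MDCXCI (Roman numeral) → 1000 + 500 + 100 + 90 + 1 = 1691 (decimal)
Convert one thousand one hundred seventy-seven (English words) → 1×1000 + 1×100 + 77 = 1177 (decimal)
Compute gcd(1691, 1177) = 1
1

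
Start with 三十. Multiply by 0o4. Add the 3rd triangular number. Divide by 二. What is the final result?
Convert 三十 (Chinese numeral) → 3×10 = 30 (decimal)
Start: 30
Convert 0o4 (octal) → 4 (decimal)
30 × 4 = 120
Convert the 3rd triangular number (triangular index) → 3×4/2 = 6 (decimal)
120 + 6 = 126
Convert 二 (Chinese numeral) → 2 (decimal)
126 ÷ 2 = 63
63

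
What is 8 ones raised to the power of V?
Convert 8 ones (place-value notation) → 8 (decimal)
Convert V (Roman numeral) → 5 (decimal)
Compute 8 ^ 5 = 32768
32768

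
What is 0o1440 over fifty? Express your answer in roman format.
Convert 0o1440 (octal) → 1×512 + 4×64 + 4×8 = 800 (decimal)
Convert fifty (English words) → 50 (decimal)
Compute 800 ÷ 50 = 16
Convert 16 (decimal) → 16 = 10 + 5 + 1 → XVI (Roman numeral)
XVI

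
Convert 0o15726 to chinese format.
Convert 0o15726 (octal) → 1×4096 + 5×512 + 7×64 + 2×8 + 6 = 7126 (decimal)
Convert 7126 (decimal) → 7126 = 7×1000 + 1×100 + 2×10 + 6 → 七千一百二十六 (Chinese numeral)
七千一百二十六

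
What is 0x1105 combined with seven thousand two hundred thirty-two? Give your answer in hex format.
Convert 0x1105 (hexadecimal) → 1×4096 + 1×256 + 5 = 4357 (decimal)
Convert seven thousand two hundred thirty-two (English words) → 7×1000 + 2×100 + 32 = 7232 (decimal)
Compute 4357 + 7232 = 11589
Convert 11589 (decimal) → 11589 = 2×4096 + 13×256 + 4×16 + 5 → 0x2D45 (hexadecimal)
0x2D45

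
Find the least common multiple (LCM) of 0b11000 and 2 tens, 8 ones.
Convert 0b11000 (binary) → 16 + 8 = 24 (decimal)
Convert 2 tens, 8 ones (place-value notation) → 2×10 + 8 = 28 (decimal)
Compute lcm(24, 28) = 168
168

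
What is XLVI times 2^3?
Convert XLVI (Roman numeral) → 40 + 5 + 1 = 46 (decimal)
Convert 2^3 (power) → 8 (decimal)
Compute 46 × 8 = 368
368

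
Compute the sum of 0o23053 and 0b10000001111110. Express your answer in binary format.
Convert 0o23053 (octal) → 2×4096 + 3×512 + 5×8 + 3 = 9771 (decimal)
Convert 0b10000001111110 (binary) → 8192 + 64 + 32 + 16 + 8 + 4 + 2 = 8318 (decimal)
Compute 9771 + 8318 = 18089
Convert 18089 (decimal) → 18089 = 16384 + 1024 + 512 + 128 + 32 + 8 + 1 → 0b100011010101001 (binary)
0b100011010101001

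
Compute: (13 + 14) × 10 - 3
Parentheses first: 13 + 14 = 27
Multiply: 27 × 10 = 270
Subtract: 270 - 3 = 267
267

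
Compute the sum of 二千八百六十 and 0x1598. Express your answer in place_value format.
Convert 二千八百六十 (Chinese numeral) → 2×1000 + 8×100 + 6×10 = 2860 (decimal)
Convert 0x1598 (hexadecimal) → 1×4096 + 5×256 + 9×16 + 8 = 5528 (decimal)
Compute 2860 + 5528 = 8388
Convert 8388 (decimal) → 8388 = 8×1000 + 3×100 + 8×10 + 8 → 8 thousands, 3 hundreds, 8 tens, 8 ones (place-value notation)
8 thousands, 3 hundreds, 8 tens, 8 ones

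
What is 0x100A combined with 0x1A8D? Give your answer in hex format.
Convert 0x100A (hexadecimal) → 1×4096 + 10 = 4106 (decimal)
Convert 0x1A8D (hexadecimal) → 1×4096 + 10×256 + 8×16 + 13 = 6797 (decimal)
Compute 4106 + 6797 = 10903
Convert 10903 (decimal) → 10903 = 2×4096 + 10×256 + 9×16 + 7 → 0x2A97 (hexadecimal)
0x2A97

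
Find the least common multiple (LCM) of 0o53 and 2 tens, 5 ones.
Convert 0o53 (octal) → 5×8 + 3 = 43 (decimal)
Convert 2 tens, 5 ones (place-value notation) → 2×10 + 5 = 25 (decimal)
Compute lcm(43, 25) = 1075
1075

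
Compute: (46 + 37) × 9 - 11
Parentheses first: 46 + 37 = 83
Multiply: 83 × 9 = 747
Subtract: 747 - 11 = 736
736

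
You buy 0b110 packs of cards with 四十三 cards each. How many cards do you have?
Convert 四十三 (Chinese numeral) → 4×10 + 3 = 43 (decimal)
Convert 0b110 (binary) → 4 + 2 = 6 (decimal)
Compute 43 × 6 = 258
258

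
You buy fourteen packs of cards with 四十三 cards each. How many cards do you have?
Convert 四十三 (Chinese numeral) → 4×10 + 3 = 43 (decimal)
Convert fourteen (English words) → 14 (decimal)
Compute 43 × 14 = 602
602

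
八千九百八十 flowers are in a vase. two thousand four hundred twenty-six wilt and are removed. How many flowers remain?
Convert 八千九百八十 (Chinese numeral) → 8×1000 + 9×100 + 8×10 = 8980 (decimal)
Convert two thousand four hundred twenty-six (English words) → 2×1000 + 4×100 + 26 = 2426 (decimal)
Compute 8980 - 2426 = 6554
6554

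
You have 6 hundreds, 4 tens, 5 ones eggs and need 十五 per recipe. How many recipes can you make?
Convert 6 hundreds, 4 tens, 5 ones (place-value notation) → 6×100 + 4×10 + 5 = 645 (decimal)
Convert 十五 (Chinese numeral) → 1×10 + 5 = 15 (decimal)
Compute 645 ÷ 15 = 43
43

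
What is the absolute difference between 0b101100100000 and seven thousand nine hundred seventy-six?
Convert 0b101100100000 (binary) → 2048 + 512 + 256 + 32 = 2848 (decimal)
Convert seven thousand nine hundred seventy-six (English words) → 7×1000 + 9×100 + 76 = 7976 (decimal)
Compute |2848 - 7976| = 5128
5128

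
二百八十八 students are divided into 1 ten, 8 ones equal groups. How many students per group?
Convert 二百八十八 (Chinese numeral) → 2×100 + 8×10 + 8 = 288 (decimal)
Convert 1 ten, 8 ones (place-value notation) → 1×10 + 8 = 18 (decimal)
Compute 288 ÷ 18 = 16
16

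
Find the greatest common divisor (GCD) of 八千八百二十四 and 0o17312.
Convert 八千八百二十四 (Chinese numeral) → 8×1000 + 8×100 + 2×10 + 4 = 8824 (decimal)
Convert 0o17312 (octal) → 1×4096 + 7×512 + 3×64 + 1×8 + 2 = 7882 (decimal)
Compute gcd(8824, 7882) = 2
2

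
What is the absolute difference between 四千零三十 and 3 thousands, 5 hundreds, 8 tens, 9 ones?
Convert 四千零三十 (Chinese numeral) → 4×1000 + 3×10 = 4030 (decimal)
Convert 3 thousands, 5 hundreds, 8 tens, 9 ones (place-value notation) → 3×1000 + 5×100 + 8×10 + 9 = 3589 (decimal)
Compute |4030 - 3589| = 441
441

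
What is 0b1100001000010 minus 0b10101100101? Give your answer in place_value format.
Convert 0b1100001000010 (binary) → 4096 + 2048 + 64 + 2 = 6210 (decimal)
Convert 0b10101100101 (binary) → 1024 + 256 + 64 + 32 + 4 + 1 = 1381 (decimal)
Compute 6210 - 1381 = 4829
Convert 4829 (decimal) → 4829 = 4×1000 + 8×100 + 2×10 + 9 → 4 thousands, 8 hundreds, 2 tens, 9 ones (place-value notation)
4 thousands, 8 hundreds, 2 tens, 9 ones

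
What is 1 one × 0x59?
Convert 1 one (place-value notation) → 1 (decimal)
Convert 0x59 (hexadecimal) → 5×16 + 9 = 89 (decimal)
Compute 1 × 89 = 89
89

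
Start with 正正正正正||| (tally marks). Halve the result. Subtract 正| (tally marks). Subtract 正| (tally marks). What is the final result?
Convert 正正正正正||| (tally marks) → 5 + 5 + 5 + 5 + 5 + 3 = 28 (decimal)
Start: 28
28 ÷ 2 = 14
Convert 正| (tally marks) → 5 + 1 = 6 (decimal)
14 - 6 = 8
Convert 正| (tally marks) → 5 + 1 = 6 (decimal)
8 - 6 = 2
2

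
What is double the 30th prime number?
The 30th prime number = 113
Compute 113 × 2 = 226
226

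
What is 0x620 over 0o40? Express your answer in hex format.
Convert 0x620 (hexadecimal) → 6×256 + 2×16 = 1568 (decimal)
Convert 0o40 (octal) → 4×8 = 32 (decimal)
Compute 1568 ÷ 32 = 49
Convert 49 (decimal) → 49 = 3×16 + 1 → 0x31 (hexadecimal)
0x31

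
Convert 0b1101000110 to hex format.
Convert 0b1101000110 (binary) → 512 + 256 + 64 + 4 + 2 = 838 (decimal)
Convert 838 (decimal) → 838 = 3×256 + 4×16 + 6 → 0x346 (hexadecimal)
0x346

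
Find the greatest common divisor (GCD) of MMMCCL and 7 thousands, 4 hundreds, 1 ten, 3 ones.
Convert MMMCCL (Roman numeral) → 1000 + 1000 + 1000 + 100 + 100 + 50 = 3250 (decimal)
Convert 7 thousands, 4 hundreds, 1 ten, 3 ones (place-value notation) → 7×1000 + 4×100 + 1×10 + 3 = 7413 (decimal)
Compute gcd(3250, 7413) = 1
1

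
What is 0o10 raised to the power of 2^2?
Convert 0o10 (octal) → 1×8 = 8 (decimal)
Convert 2^2 (power) → 4 (decimal)
Compute 8 ^ 4 = 4096
4096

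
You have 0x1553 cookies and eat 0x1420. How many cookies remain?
Convert 0x1553 (hexadecimal) → 1×4096 + 5×256 + 5×16 + 3 = 5459 (decimal)
Convert 0x1420 (hexadecimal) → 1×4096 + 4×256 + 2×16 = 5152 (decimal)
Compute 5459 - 5152 = 307
307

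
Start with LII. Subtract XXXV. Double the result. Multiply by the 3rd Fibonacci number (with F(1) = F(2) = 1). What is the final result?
Convert LII (Roman numeral) → 50 + 1 + 1 = 52 (decimal)
Start: 52
Convert XXXV (Roman numeral) → 10 + 10 + 10 + 5 = 35 (decimal)
52 - 35 = 17
17 × 2 = 34
Convert the 3rd Fibonacci number (with F(1) = F(2) = 1) (Fibonacci index) → 1, 1, 2 → 2 (decimal)
34 × 2 = 68
68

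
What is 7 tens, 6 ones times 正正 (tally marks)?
Convert 7 tens, 6 ones (place-value notation) → 7×10 + 6 = 76 (decimal)
Convert 正正 (tally marks) → 5 + 5 = 10 (decimal)
Compute 76 × 10 = 760
760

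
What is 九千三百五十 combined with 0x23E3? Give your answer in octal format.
Convert 九千三百五十 (Chinese numeral) → 9×1000 + 3×100 + 5×10 = 9350 (decimal)
Convert 0x23E3 (hexadecimal) → 2×4096 + 3×256 + 14×16 + 3 = 9187 (decimal)
Compute 9350 + 9187 = 18537
Convert 18537 (decimal) → 18537 = 4×4096 + 4×512 + 1×64 + 5×8 + 1 → 0o44151 (octal)
0o44151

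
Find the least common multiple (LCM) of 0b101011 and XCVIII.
Convert 0b101011 (binary) → 32 + 8 + 2 + 1 = 43 (decimal)
Convert XCVIII (Roman numeral) → 90 + 5 + 1 + 1 + 1 = 98 (decimal)
Compute lcm(43, 98) = 4214
4214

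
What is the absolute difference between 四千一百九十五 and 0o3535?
Convert 四千一百九十五 (Chinese numeral) → 4×1000 + 1×100 + 9×10 + 5 = 4195 (decimal)
Convert 0o3535 (octal) → 3×512 + 5×64 + 3×8 + 5 = 1885 (decimal)
Compute |4195 - 1885| = 2310
2310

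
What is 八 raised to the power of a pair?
Convert 八 (Chinese numeral) → 8 (decimal)
Convert a pair (colloquial) → 2 (decimal)
Compute 8 ^ 2 = 64
64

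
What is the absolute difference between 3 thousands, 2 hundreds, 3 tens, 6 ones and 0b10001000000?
Convert 3 thousands, 2 hundreds, 3 tens, 6 ones (place-value notation) → 3×1000 + 2×100 + 3×10 + 6 = 3236 (decimal)
Convert 0b10001000000 (binary) → 1024 + 64 = 1088 (decimal)
Compute |3236 - 1088| = 2148
2148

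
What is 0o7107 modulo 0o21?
Convert 0o7107 (octal) → 7×512 + 1×64 + 7 = 3655 (decimal)
Convert 0o21 (octal) → 2×8 + 1 = 17 (decimal)
Compute 3655 mod 17 = 0
0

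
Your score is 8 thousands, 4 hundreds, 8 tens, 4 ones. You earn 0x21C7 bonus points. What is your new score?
Convert 8 thousands, 4 hundreds, 8 tens, 4 ones (place-value notation) → 8×1000 + 4×100 + 8×10 + 4 = 8484 (decimal)
Convert 0x21C7 (hexadecimal) → 2×4096 + 1×256 + 12×16 + 7 = 8647 (decimal)
Compute 8484 + 8647 = 17131
17131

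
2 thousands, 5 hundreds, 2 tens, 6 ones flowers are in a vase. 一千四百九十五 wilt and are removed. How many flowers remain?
Convert 2 thousands, 5 hundreds, 2 tens, 6 ones (place-value notation) → 2×1000 + 5×100 + 2×10 + 6 = 2526 (decimal)
Convert 一千四百九十五 (Chinese numeral) → 1×1000 + 4×100 + 9×10 + 5 = 1495 (decimal)
Compute 2526 - 1495 = 1031
1031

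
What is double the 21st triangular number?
The 21st triangular number = 21×22/2 = 231
Compute 231 × 2 = 462
462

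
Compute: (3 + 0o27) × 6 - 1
Convert 0o27 (octal) → 2×8 + 7 = 23 (decimal)
Expression in decimal: (3 + 23) × 6 - 1
Parentheses first: 3 + 23 = 26
Multiply: 26 × 6 = 156
Subtract: 156 - 1 = 155
155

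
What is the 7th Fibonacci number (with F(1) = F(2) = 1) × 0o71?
Convert the 7th Fibonacci number (with F(1) = F(2) = 1) (Fibonacci index) → 1, 1, 2, 3, 5, 8, 13 → 13 (decimal)
Convert 0o71 (octal) → 7×8 + 1 = 57 (decimal)
Compute 13 × 57 = 741
741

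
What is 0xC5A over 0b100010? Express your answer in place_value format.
Convert 0xC5A (hexadecimal) → 12×256 + 5×16 + 10 = 3162 (decimal)
Convert 0b100010 (binary) → 32 + 2 = 34 (decimal)
Compute 3162 ÷ 34 = 93
Convert 93 (decimal) → 93 = 9×10 + 3 → 9 tens, 3 ones (place-value notation)
9 tens, 3 ones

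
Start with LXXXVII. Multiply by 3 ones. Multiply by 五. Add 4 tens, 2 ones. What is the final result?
Convert LXXXVII (Roman numeral) → 50 + 10 + 10 + 10 + 5 + 1 + 1 = 87 (decimal)
Start: 87
Convert 3 ones (place-value notation) → 3 (decimal)
87 × 3 = 261
Convert 五 (Chinese numeral) → 5 (decimal)
261 × 5 = 1305
Convert 4 tens, 2 ones (place-value notation) → 4×10 + 2 = 42 (decimal)
1305 + 42 = 1347
1347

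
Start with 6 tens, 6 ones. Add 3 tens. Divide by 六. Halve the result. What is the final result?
Convert 6 tens, 6 ones (place-value notation) → 6×10 + 6 = 66 (decimal)
Start: 66
Convert 3 tens (place-value notation) → 3×10 = 30 (decimal)
66 + 30 = 96
Convert 六 (Chinese numeral) → 6 (decimal)
96 ÷ 6 = 16
16 ÷ 2 = 8
8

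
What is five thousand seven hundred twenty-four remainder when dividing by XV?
Convert five thousand seven hundred twenty-four (English words) → 5×1000 + 7×100 + 24 = 5724 (decimal)
Convert XV (Roman numeral) → 10 + 5 = 15 (decimal)
Compute 5724 mod 15 = 9
9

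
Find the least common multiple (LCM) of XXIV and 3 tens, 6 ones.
Convert XXIV (Roman numeral) → 10 + 10 + 4 = 24 (decimal)
Convert 3 tens, 6 ones (place-value notation) → 3×10 + 6 = 36 (decimal)
Compute lcm(24, 36) = 72
72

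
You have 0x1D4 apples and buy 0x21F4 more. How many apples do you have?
Convert 0x1D4 (hexadecimal) → 1×256 + 13×16 + 4 = 468 (decimal)
Convert 0x21F4 (hexadecimal) → 2×4096 + 1×256 + 15×16 + 4 = 8692 (decimal)
Compute 468 + 8692 = 9160
9160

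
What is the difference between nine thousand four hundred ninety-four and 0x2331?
Convert nine thousand four hundred ninety-four (English words) → 9×1000 + 4×100 + 94 = 9494 (decimal)
Convert 0x2331 (hexadecimal) → 2×4096 + 3×256 + 3×16 + 1 = 9009 (decimal)
Difference: |9494 - 9009| = 485
485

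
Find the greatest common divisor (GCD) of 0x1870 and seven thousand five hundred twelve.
Convert 0x1870 (hexadecimal) → 1×4096 + 8×256 + 7×16 = 6256 (decimal)
Convert seven thousand five hundred twelve (English words) → 7×1000 + 5×100 + 12 = 7512 (decimal)
Compute gcd(6256, 7512) = 8
8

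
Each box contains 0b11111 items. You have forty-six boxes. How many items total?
Convert 0b11111 (binary) → 16 + 8 + 4 + 2 + 1 = 31 (decimal)
Convert forty-six (English words) → 46 (decimal)
Compute 31 × 46 = 1426
1426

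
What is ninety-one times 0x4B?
Convert ninety-one (English words) → 91 (decimal)
Convert 0x4B (hexadecimal) → 4×16 + 11 = 75 (decimal)
Compute 91 × 75 = 6825
6825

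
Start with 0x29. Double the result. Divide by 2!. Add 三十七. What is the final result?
Convert 0x29 (hexadecimal) → 2×16 + 9 = 41 (decimal)
Start: 41
41 × 2 = 82
Convert 2! (factorial) → 2 (decimal)
82 ÷ 2 = 41
Convert 三十七 (Chinese numeral) → 3×10 + 7 = 37 (decimal)
41 + 37 = 78
78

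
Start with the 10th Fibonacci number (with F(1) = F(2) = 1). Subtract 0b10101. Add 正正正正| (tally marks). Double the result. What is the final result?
Convert the 10th Fibonacci number (with F(1) = F(2) = 1) (Fibonacci index) → 1, 1, 2, 3, 5, 8, 13, 21, 34, 55 → 55 (decimal)
Start: 55
Convert 0b10101 (binary) → 16 + 4 + 1 = 21 (decimal)
55 - 21 = 34
Convert 正正正正| (tally marks) → 5 + 5 + 5 + 5 + 1 = 21 (decimal)
34 + 21 = 55
55 × 2 = 110
110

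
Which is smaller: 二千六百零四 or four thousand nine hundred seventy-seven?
Convert 二千六百零四 (Chinese numeral) → 2×1000 + 6×100 + 4 = 2604 (decimal)
Convert four thousand nine hundred seventy-seven (English words) → 4×1000 + 9×100 + 77 = 4977 (decimal)
Compare 2604 vs 4977: smaller = 2604
2604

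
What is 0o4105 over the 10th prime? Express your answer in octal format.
Convert 0o4105 (octal) → 4×512 + 1×64 + 5 = 2117 (decimal)
Convert the 10th prime (prime index) → 29 (decimal)
Compute 2117 ÷ 29 = 73
Convert 73 (decimal) → 73 = 1×64 + 1×8 + 1 → 0o111 (octal)
0o111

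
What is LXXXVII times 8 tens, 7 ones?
Convert LXXXVII (Roman numeral) → 50 + 10 + 10 + 10 + 5 + 1 + 1 = 87 (decimal)
Convert 8 tens, 7 ones (place-value notation) → 8×10 + 7 = 87 (decimal)
Compute 87 × 87 = 7569
7569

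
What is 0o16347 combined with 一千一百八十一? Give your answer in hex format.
Convert 0o16347 (octal) → 1×4096 + 6×512 + 3×64 + 4×8 + 7 = 7399 (decimal)
Convert 一千一百八十一 (Chinese numeral) → 1×1000 + 1×100 + 8×10 + 1 = 1181 (decimal)
Compute 7399 + 1181 = 8580
Convert 8580 (decimal) → 8580 = 2×4096 + 1×256 + 8×16 + 4 → 0x2184 (hexadecimal)
0x2184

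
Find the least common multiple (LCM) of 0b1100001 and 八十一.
Convert 0b1100001 (binary) → 64 + 32 + 1 = 97 (decimal)
Convert 八十一 (Chinese numeral) → 8×10 + 1 = 81 (decimal)
Compute lcm(97, 81) = 7857
7857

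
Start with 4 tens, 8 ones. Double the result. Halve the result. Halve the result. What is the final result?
Convert 4 tens, 8 ones (place-value notation) → 4×10 + 8 = 48 (decimal)
Start: 48
48 × 2 = 96
96 ÷ 2 = 48
48 ÷ 2 = 24
24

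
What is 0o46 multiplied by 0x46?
Convert 0o46 (octal) → 4×8 + 6 = 38 (decimal)
Convert 0x46 (hexadecimal) → 4×16 + 6 = 70 (decimal)
Compute 38 × 70 = 2660
2660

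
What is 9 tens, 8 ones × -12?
Convert 9 tens, 8 ones (place-value notation) → 9×10 + 8 = 98 (decimal)
Compute 98 × -12 = -1176
-1176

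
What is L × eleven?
Convert L (Roman numeral) → 50 (decimal)
Convert eleven (English words) → 11 (decimal)
Compute 50 × 11 = 550
550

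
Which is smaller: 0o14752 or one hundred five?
Convert 0o14752 (octal) → 1×4096 + 4×512 + 7×64 + 5×8 + 2 = 6634 (decimal)
Convert one hundred five (English words) → 1×100 + 5 = 105 (decimal)
Compare 6634 vs 105: smaller = 105
105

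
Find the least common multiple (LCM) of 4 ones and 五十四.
Convert 4 ones (place-value notation) → 4 (decimal)
Convert 五十四 (Chinese numeral) → 5×10 + 4 = 54 (decimal)
Compute lcm(4, 54) = 108
108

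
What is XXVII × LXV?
Convert XXVII (Roman numeral) → 10 + 10 + 5 + 1 + 1 = 27 (decimal)
Convert LXV (Roman numeral) → 50 + 10 + 5 = 65 (decimal)
Compute 27 × 65 = 1755
1755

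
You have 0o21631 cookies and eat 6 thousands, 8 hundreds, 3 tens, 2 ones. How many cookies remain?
Convert 0o21631 (octal) → 2×4096 + 1×512 + 6×64 + 3×8 + 1 = 9113 (decimal)
Convert 6 thousands, 8 hundreds, 3 tens, 2 ones (place-value notation) → 6×1000 + 8×100 + 3×10 + 2 = 6832 (decimal)
Compute 9113 - 6832 = 2281
2281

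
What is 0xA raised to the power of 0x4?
Convert 0xA (hexadecimal) → 10 (decimal)
Convert 0x4 (hexadecimal) → 4 (decimal)
Compute 10 ^ 4 = 10000
10000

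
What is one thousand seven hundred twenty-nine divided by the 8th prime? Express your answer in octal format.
Convert one thousand seven hundred twenty-nine (English words) → 1×1000 + 7×100 + 29 = 1729 (decimal)
Convert the 8th prime (prime index) → 19 (decimal)
Compute 1729 ÷ 19 = 91
Convert 91 (decimal) → 91 = 1×64 + 3×8 + 3 → 0o133 (octal)
0o133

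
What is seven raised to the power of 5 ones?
Convert seven (English words) → 7 (decimal)
Convert 5 ones (place-value notation) → 5 (decimal)
Compute 7 ^ 5 = 16807
16807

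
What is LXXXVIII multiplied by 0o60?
Convert LXXXVIII (Roman numeral) → 50 + 10 + 10 + 10 + 5 + 1 + 1 + 1 = 88 (decimal)
Convert 0o60 (octal) → 6×8 = 48 (decimal)
Compute 88 × 48 = 4224
4224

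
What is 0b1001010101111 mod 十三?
Convert 0b1001010101111 (binary) → 4096 + 512 + 128 + 32 + 8 + 4 + 2 + 1 = 4783 (decimal)
Convert 十三 (Chinese numeral) → 1×10 + 3 = 13 (decimal)
Compute 4783 mod 13 = 12
12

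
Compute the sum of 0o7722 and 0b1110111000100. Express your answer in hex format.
Convert 0o7722 (octal) → 7×512 + 7×64 + 2×8 + 2 = 4050 (decimal)
Convert 0b1110111000100 (binary) → 4096 + 2048 + 1024 + 256 + 128 + 64 + 4 = 7620 (decimal)
Compute 4050 + 7620 = 11670
Convert 11670 (decimal) → 11670 = 2×4096 + 13×256 + 9×16 + 6 → 0x2D96 (hexadecimal)
0x2D96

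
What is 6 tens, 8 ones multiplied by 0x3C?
Convert 6 tens, 8 ones (place-value notation) → 6×10 + 8 = 68 (decimal)
Convert 0x3C (hexadecimal) → 3×16 + 12 = 60 (decimal)
Compute 68 × 60 = 4080
4080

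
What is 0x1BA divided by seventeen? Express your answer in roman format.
Convert 0x1BA (hexadecimal) → 1×256 + 11×16 + 10 = 442 (decimal)
Convert seventeen (English words) → 17 (decimal)
Compute 442 ÷ 17 = 26
Convert 26 (decimal) → 26 = 10 + 10 + 5 + 1 → XXVI (Roman numeral)
XXVI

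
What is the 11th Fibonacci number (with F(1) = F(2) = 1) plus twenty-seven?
The 11th Fibonacci number (with F(1) = F(2) = 1): 1, 1, 2, 3, 5, 8, 13, 21, 34, 55, 89 → 89
Convert twenty-seven (English words) → 27 (decimal)
Compute 89 + 27 = 116
116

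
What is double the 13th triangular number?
The 13th triangular number = 13×14/2 = 91
Compute 91 × 2 = 182
182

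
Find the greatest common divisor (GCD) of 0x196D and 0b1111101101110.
Convert 0x196D (hexadecimal) → 1×4096 + 9×256 + 6×16 + 13 = 6509 (decimal)
Convert 0b1111101101110 (binary) → 4096 + 2048 + 1024 + 512 + 256 + 64 + 32 + 8 + 4 + 2 = 8046 (decimal)
Compute gcd(6509, 8046) = 1
1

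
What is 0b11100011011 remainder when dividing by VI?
Convert 0b11100011011 (binary) → 1024 + 512 + 256 + 16 + 8 + 2 + 1 = 1819 (decimal)
Convert VI (Roman numeral) → 5 + 1 = 6 (decimal)
Compute 1819 mod 6 = 1
1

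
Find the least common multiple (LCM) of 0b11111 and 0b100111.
Convert 0b11111 (binary) → 16 + 8 + 4 + 2 + 1 = 31 (decimal)
Convert 0b100111 (binary) → 32 + 4 + 2 + 1 = 39 (decimal)
Compute lcm(31, 39) = 1209
1209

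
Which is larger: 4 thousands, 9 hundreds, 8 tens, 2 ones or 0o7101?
Convert 4 thousands, 9 hundreds, 8 tens, 2 ones (place-value notation) → 4×1000 + 9×100 + 8×10 + 2 = 4982 (decimal)
Convert 0o7101 (octal) → 7×512 + 1×64 + 1 = 3649 (decimal)
Compare 4982 vs 3649: larger = 4982
4982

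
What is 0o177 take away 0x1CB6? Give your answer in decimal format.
Convert 0o177 (octal) → 1×64 + 7×8 + 7 = 127 (decimal)
Convert 0x1CB6 (hexadecimal) → 1×4096 + 12×256 + 11×16 + 6 = 7350 (decimal)
Compute 127 - 7350 = -7223
-7223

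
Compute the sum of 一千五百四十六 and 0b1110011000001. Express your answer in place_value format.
Convert 一千五百四十六 (Chinese numeral) → 1×1000 + 5×100 + 4×10 + 6 = 1546 (decimal)
Convert 0b1110011000001 (binary) → 4096 + 2048 + 1024 + 128 + 64 + 1 = 7361 (decimal)
Compute 1546 + 7361 = 8907
Convert 8907 (decimal) → 8907 = 8×1000 + 9×100 + 7 → 8 thousands, 9 hundreds, 7 ones (place-value notation)
8 thousands, 9 hundreds, 7 ones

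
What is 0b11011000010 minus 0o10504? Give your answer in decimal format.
Convert 0b11011000010 (binary) → 1024 + 512 + 128 + 64 + 2 = 1730 (decimal)
Convert 0o10504 (octal) → 1×4096 + 5×64 + 4 = 4420 (decimal)
Compute 1730 - 4420 = -2690
-2690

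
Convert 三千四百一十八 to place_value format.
Convert 三千四百一十八 (Chinese numeral) → 3×1000 + 4×100 + 1×10 + 8 = 3418 (decimal)
Convert 3418 (decimal) → 3418 = 3×1000 + 4×100 + 1×10 + 8 → 3 thousands, 4 hundreds, 1 ten, 8 ones (place-value notation)
3 thousands, 4 hundreds, 1 ten, 8 ones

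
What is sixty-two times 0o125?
Convert sixty-two (English words) → 62 (decimal)
Convert 0o125 (octal) → 1×64 + 2×8 + 5 = 85 (decimal)
Compute 62 × 85 = 5270
5270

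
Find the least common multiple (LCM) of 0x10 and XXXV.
Convert 0x10 (hexadecimal) → 1×16 = 16 (decimal)
Convert XXXV (Roman numeral) → 10 + 10 + 10 + 5 = 35 (decimal)
Compute lcm(16, 35) = 560
560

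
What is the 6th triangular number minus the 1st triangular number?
The 6th triangular number = 6×7/2 = 21
Convert the 1st triangular number (triangular index) → 1×2/2 = 1 (decimal)
Compute 21 - 1 = 20
20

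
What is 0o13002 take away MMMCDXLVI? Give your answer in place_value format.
Convert 0o13002 (octal) → 1×4096 + 3×512 + 2 = 5634 (decimal)
Convert MMMCDXLVI (Roman numeral) → 1000 + 1000 + 1000 + 400 + 40 + 5 + 1 = 3446 (decimal)
Compute 5634 - 3446 = 2188
Convert 2188 (decimal) → 2188 = 2×1000 + 1×100 + 8×10 + 8 → 2 thousands, 1 hundred, 8 tens, 8 ones (place-value notation)
2 thousands, 1 hundred, 8 tens, 8 ones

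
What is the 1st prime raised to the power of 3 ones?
Convert the 1st prime (prime index) → 2 (decimal)
Convert 3 ones (place-value notation) → 3 (decimal)
Compute 2 ^ 3 = 8
8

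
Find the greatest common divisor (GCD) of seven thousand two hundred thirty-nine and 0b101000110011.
Convert seven thousand two hundred thirty-nine (English words) → 7×1000 + 2×100 + 39 = 7239 (decimal)
Convert 0b101000110011 (binary) → 2048 + 512 + 32 + 16 + 2 + 1 = 2611 (decimal)
Compute gcd(7239, 2611) = 1
1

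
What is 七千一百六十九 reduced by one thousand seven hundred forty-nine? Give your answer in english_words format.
Convert 七千一百六十九 (Chinese numeral) → 7×1000 + 1×100 + 6×10 + 9 = 7169 (decimal)
Convert one thousand seven hundred forty-nine (English words) → 1×1000 + 7×100 + 49 = 1749 (decimal)
Compute 7169 - 1749 = 5420
Convert 5420 (decimal) → 5420 = 5×1000 + 4×100 + 20 → five thousand four hundred twenty (English words)
five thousand four hundred twenty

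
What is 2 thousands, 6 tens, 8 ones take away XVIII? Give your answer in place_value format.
Convert 2 thousands, 6 tens, 8 ones (place-value notation) → 2×1000 + 6×10 + 8 = 2068 (decimal)
Convert XVIII (Roman numeral) → 10 + 5 + 1 + 1 + 1 = 18 (decimal)
Compute 2068 - 18 = 2050
Convert 2050 (decimal) → 2050 = 2×1000 + 5×10 → 2 thousands, 5 tens (place-value notation)
2 thousands, 5 tens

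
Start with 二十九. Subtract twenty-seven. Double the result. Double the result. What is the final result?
Convert 二十九 (Chinese numeral) → 2×10 + 9 = 29 (decimal)
Start: 29
Convert twenty-seven (English words) → 27 (decimal)
29 - 27 = 2
2 × 2 = 4
4 × 2 = 8
8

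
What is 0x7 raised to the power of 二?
Convert 0x7 (hexadecimal) → 7 (decimal)
Convert 二 (Chinese numeral) → 2 (decimal)
Compute 7 ^ 2 = 49
49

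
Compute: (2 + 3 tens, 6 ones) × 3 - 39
Convert 3 tens, 6 ones (place-value notation) → 3×10 + 6 = 36 (decimal)
Expression in decimal: (2 + 36) × 3 - 39
Parentheses first: 2 + 36 = 38
Multiply: 38 × 3 = 114
Subtract: 114 - 39 = 75
75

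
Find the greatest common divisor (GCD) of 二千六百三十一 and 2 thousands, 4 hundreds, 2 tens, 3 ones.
Convert 二千六百三十一 (Chinese numeral) → 2×1000 + 6×100 + 3×10 + 1 = 2631 (decimal)
Convert 2 thousands, 4 hundreds, 2 tens, 3 ones (place-value notation) → 2×1000 + 4×100 + 2×10 + 3 = 2423 (decimal)
Compute gcd(2631, 2423) = 1
1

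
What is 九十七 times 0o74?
Convert 九十七 (Chinese numeral) → 9×10 + 7 = 97 (decimal)
Convert 0o74 (octal) → 7×8 + 4 = 60 (decimal)
Compute 97 × 60 = 5820
5820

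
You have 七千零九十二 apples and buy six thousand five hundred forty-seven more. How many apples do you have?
Convert 七千零九十二 (Chinese numeral) → 7×1000 + 9×10 + 2 = 7092 (decimal)
Convert six thousand five hundred forty-seven (English words) → 6×1000 + 5×100 + 47 = 6547 (decimal)
Compute 7092 + 6547 = 13639
13639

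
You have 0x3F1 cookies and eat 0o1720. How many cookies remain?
Convert 0x3F1 (hexadecimal) → 3×256 + 15×16 + 1 = 1009 (decimal)
Convert 0o1720 (octal) → 1×512 + 7×64 + 2×8 = 976 (decimal)
Compute 1009 - 976 = 33
33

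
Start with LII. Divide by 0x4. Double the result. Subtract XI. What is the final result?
Convert LII (Roman numeral) → 50 + 1 + 1 = 52 (decimal)
Start: 52
Convert 0x4 (hexadecimal) → 4 (decimal)
52 ÷ 4 = 13
13 × 2 = 26
Convert XI (Roman numeral) → 10 + 1 = 11 (decimal)
26 - 11 = 15
15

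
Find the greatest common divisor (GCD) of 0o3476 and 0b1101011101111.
Convert 0o3476 (octal) → 3×512 + 4×64 + 7×8 + 6 = 1854 (decimal)
Convert 0b1101011101111 (binary) → 4096 + 2048 + 512 + 128 + 64 + 32 + 8 + 4 + 2 + 1 = 6895 (decimal)
Compute gcd(1854, 6895) = 1
1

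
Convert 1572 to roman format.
Convert 1572 (decimal) → 1572 = 1000 + 500 + 50 + 10 + 10 + 1 + 1 → MDLXXII (Roman numeral)
MDLXXII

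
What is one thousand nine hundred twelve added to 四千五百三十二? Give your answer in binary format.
Convert one thousand nine hundred twelve (English words) → 1×1000 + 9×100 + 12 = 1912 (decimal)
Convert 四千五百三十二 (Chinese numeral) → 4×1000 + 5×100 + 3×10 + 2 = 4532 (decimal)
Compute 1912 + 4532 = 6444
Convert 6444 (decimal) → 6444 = 4096 + 2048 + 256 + 32 + 8 + 4 → 0b1100100101100 (binary)
0b1100100101100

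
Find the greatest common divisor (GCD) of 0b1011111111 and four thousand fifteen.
Convert 0b1011111111 (binary) → 512 + 128 + 64 + 32 + 16 + 8 + 4 + 2 + 1 = 767 (decimal)
Convert four thousand fifteen (English words) → 4×1000 + 15 = 4015 (decimal)
Compute gcd(767, 4015) = 1
1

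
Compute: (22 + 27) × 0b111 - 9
Convert 0b111 (binary) → 4 + 2 + 1 = 7 (decimal)
Expression in decimal: (22 + 27) × 7 - 9
Parentheses first: 22 + 27 = 49
Multiply: 49 × 7 = 343
Subtract: 343 - 9 = 334
334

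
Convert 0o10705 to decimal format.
Convert 0o10705 (octal) → 1×4096 + 7×64 + 5 = 4549 (decimal)
4549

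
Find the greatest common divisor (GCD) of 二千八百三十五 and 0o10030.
Convert 二千八百三十五 (Chinese numeral) → 2×1000 + 8×100 + 3×10 + 5 = 2835 (decimal)
Convert 0o10030 (octal) → 1×4096 + 3×8 = 4120 (decimal)
Compute gcd(2835, 4120) = 5
5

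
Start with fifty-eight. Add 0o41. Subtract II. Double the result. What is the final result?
Convert fifty-eight (English words) → 58 (decimal)
Start: 58
Convert 0o41 (octal) → 4×8 + 1 = 33 (decimal)
58 + 33 = 91
Convert II (Roman numeral) → 1 + 1 = 2 (decimal)
91 - 2 = 89
89 × 2 = 178
178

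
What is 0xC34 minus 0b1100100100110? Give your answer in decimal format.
Convert 0xC34 (hexadecimal) → 12×256 + 3×16 + 4 = 3124 (decimal)
Convert 0b1100100100110 (binary) → 4096 + 2048 + 256 + 32 + 4 + 2 = 6438 (decimal)
Compute 3124 - 6438 = -3314
-3314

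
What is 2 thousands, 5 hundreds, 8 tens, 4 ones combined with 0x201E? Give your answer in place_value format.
Convert 2 thousands, 5 hundreds, 8 tens, 4 ones (place-value notation) → 2×1000 + 5×100 + 8×10 + 4 = 2584 (decimal)
Convert 0x201E (hexadecimal) → 2×4096 + 1×16 + 14 = 8222 (decimal)
Compute 2584 + 8222 = 10806
Convert 10806 (decimal) → 10806 = 10×1000 + 8×100 + 6 → 10 thousands, 8 hundreds, 6 ones (place-value notation)
10 thousands, 8 hundreds, 6 ones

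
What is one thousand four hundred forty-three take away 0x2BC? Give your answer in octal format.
Convert one thousand four hundred forty-three (English words) → 1×1000 + 4×100 + 43 = 1443 (decimal)
Convert 0x2BC (hexadecimal) → 2×256 + 11×16 + 12 = 700 (decimal)
Compute 1443 - 700 = 743
Convert 743 (decimal) → 743 = 1×512 + 3×64 + 4×8 + 7 → 0o1347 (octal)
0o1347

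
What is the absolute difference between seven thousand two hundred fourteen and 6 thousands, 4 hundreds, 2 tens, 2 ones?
Convert seven thousand two hundred fourteen (English words) → 7×1000 + 2×100 + 14 = 7214 (decimal)
Convert 6 thousands, 4 hundreds, 2 tens, 2 ones (place-value notation) → 6×1000 + 4×100 + 2×10 + 2 = 6422 (decimal)
Compute |7214 - 6422| = 792
792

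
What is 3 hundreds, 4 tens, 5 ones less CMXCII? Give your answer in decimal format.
Convert 3 hundreds, 4 tens, 5 ones (place-value notation) → 3×100 + 4×10 + 5 = 345 (decimal)
Convert CMXCII (Roman numeral) → 900 + 90 + 1 + 1 = 992 (decimal)
Compute 345 - 992 = -647
-647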